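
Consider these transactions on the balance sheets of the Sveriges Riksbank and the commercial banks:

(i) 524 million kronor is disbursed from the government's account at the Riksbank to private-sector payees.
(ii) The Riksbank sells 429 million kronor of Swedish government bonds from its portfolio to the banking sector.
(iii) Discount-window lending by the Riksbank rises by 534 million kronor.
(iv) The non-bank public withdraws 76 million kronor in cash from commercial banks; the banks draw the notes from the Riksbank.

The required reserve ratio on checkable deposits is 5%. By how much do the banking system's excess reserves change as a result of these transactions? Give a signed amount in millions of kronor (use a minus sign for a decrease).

+530.6 million

Government spending 524 million kronor: reserves +524M, deposits +524M.
OMO sale (to banks) 429 million kronor: reserves −429M, deposits 0.
Discount-window loan 534 million kronor: reserves +534M, deposits 0.
Currency withdrawal 76 million kronor: reserves −76M, deposits −76M.
Totals: Δreserves = +553M, Δdeposits = +448M.
Δrequired reserves = 5% × +448M = +22.4M.
Δexcess reserves = Δreserves − Δrequired = +553M − (+22.4M) = +530.6 million.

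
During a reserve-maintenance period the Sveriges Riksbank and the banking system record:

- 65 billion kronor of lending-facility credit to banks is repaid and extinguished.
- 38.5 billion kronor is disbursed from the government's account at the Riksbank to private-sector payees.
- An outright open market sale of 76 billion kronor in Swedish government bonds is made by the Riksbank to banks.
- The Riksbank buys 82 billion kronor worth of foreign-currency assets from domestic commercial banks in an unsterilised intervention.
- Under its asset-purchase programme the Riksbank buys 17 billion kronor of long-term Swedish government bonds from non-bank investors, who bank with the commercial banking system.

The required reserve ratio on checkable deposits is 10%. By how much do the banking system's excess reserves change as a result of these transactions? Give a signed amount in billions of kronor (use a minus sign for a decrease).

-9.05 billion

Discount-window repayment 65 billion kronor: reserves −65B, deposits 0.
Government spending 38.5 billion kronor: reserves +38.5B, deposits +38.5B.
OMO sale (to banks) 76 billion kronor: reserves −76B, deposits 0.
FX purchase 82 billion kronor: reserves +82B, deposits 0.
Asset purchase (from non-banks) 17 billion kronor: reserves +17B, deposits +17B.
Totals: Δreserves = −3.5B, Δdeposits = +55.5B.
Δrequired reserves = 10% × +55.5B = +5.55B.
Δexcess reserves = Δreserves − Δrequired = −3.5B − (+5.55B) = -9.05 billion.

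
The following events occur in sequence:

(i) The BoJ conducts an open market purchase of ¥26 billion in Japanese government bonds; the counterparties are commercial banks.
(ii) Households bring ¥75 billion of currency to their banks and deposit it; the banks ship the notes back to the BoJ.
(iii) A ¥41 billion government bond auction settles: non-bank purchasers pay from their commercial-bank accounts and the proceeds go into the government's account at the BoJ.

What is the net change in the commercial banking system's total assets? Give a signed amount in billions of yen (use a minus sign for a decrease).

+¥34 billion

BoJ balance sheet:
  Assets:      Securities +¥26B
  Liabilities: Bank reserves +¥60B, Currency in circulation −¥75B, Government deposits +¥41B
Commercial banking system:
  Assets:      Reserves at CB +¥60B, Securities −¥26B
  Liabilities: Checkable deposits +¥34B
Change in total bank assets = +¥34 billion.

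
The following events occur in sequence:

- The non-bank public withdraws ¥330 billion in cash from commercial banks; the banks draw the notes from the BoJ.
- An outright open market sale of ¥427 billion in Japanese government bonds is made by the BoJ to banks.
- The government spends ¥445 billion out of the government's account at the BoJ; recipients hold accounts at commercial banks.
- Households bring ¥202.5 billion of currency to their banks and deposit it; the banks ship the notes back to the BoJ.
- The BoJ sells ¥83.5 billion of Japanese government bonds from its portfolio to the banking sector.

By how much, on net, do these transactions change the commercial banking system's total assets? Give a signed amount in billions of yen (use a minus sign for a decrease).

+¥317.5 billion

BoJ balance sheet:
  Assets:      Securities −¥510.5B
  Liabilities: Bank reserves −¥193B, Currency in circulation +¥127.5B, Government deposits −¥445B
Commercial banking system:
  Assets:      Reserves at CB −¥193B, Securities +¥510.5B
  Liabilities: Checkable deposits +¥317.5B
Change in total bank assets = +¥317.5 billion.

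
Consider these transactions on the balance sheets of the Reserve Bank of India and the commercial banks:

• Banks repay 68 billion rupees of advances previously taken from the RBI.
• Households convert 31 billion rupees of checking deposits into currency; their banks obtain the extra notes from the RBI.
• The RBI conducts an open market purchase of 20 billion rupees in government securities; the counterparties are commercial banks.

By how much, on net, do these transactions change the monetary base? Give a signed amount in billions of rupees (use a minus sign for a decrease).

-48 billion

RBI balance sheet:
  Assets:      Securities +20B, Loans to banks −68B
  Liabilities: Bank reserves −79B, Currency in circulation +31B
Monetary base = currency + reserves: +31B + (−79B) = -48 billion.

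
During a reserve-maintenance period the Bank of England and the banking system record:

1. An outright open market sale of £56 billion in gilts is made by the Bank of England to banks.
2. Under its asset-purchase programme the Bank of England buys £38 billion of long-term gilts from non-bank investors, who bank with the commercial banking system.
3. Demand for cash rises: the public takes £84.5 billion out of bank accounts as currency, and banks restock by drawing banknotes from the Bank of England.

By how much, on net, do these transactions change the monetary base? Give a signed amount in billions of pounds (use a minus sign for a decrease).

-£18 billion

OMO sale (to banks) £56 billion: Bank of England balance sheet contracts → −£56B.
Asset purchase (from non-banks) £38 billion: Bank of England balance sheet expands → +£38B.
Currency withdrawal £84.5 billion: just a shift between currency and reserves — both are base money → 0.
Net: −56 + 38 + 0 = -£18 billion.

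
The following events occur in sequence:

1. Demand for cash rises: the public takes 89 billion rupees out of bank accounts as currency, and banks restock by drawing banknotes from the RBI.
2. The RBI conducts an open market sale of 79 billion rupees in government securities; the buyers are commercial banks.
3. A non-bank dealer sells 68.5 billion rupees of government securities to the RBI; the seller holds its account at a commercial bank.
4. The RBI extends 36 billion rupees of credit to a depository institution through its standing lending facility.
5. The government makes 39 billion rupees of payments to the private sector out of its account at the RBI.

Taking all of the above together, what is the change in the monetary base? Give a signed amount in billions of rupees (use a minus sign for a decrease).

+64.5 billion

Currency withdrawal 89 billion rupees: just a shift between currency and reserves — both are base money → 0.
OMO sale (to banks) 79 billion rupees: RBI balance sheet contracts → −79B.
Asset purchase (from non-banks) 68.5 billion rupees: RBI balance sheet expands → +68.5B.
Discount-window loan 36 billion rupees: RBI balance sheet expands → +36B.
Government spending 39 billion rupees: a non-base liability converts back to reserves → +39B.
Net: 0 − 79 + 68.5 + 36 + 39 = +64.5 billion.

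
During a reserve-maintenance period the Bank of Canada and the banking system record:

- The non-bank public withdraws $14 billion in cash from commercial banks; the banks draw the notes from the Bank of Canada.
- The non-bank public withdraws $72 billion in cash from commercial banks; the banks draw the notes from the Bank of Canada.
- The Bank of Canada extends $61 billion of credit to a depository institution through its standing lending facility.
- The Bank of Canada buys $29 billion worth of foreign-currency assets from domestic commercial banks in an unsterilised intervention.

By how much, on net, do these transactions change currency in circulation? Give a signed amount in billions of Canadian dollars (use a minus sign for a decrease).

+$86 billion

Currency withdrawal $14 billion: notes leave the central bank → +$14B.
Currency withdrawal $72 billion: notes leave the central bank → +$72B.
Discount-window loan $61 billion: no currency enters or leaves circulation → 0.
FX purchase $29 billion: no currency enters or leaves circulation → 0.
Net: 14 + 72 + 0 + 0 = +$86 billion.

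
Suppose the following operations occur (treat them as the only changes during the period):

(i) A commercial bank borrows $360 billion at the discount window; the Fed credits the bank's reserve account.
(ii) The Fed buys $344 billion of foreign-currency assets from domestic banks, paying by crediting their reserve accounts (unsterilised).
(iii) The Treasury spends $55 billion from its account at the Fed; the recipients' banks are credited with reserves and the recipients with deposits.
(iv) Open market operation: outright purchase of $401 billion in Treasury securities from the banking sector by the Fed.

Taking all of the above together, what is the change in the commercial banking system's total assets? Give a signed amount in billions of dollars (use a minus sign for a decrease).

+$415 billion

Discount-window loan $360 billion: bank balance sheets expand → +$360B.
FX purchase $344 billion: just an asset swap on bank balance sheets → 0.
Government spending $55 billion: bank balance sheets expand → +$55B.
OMO purchase (from banks) $401 billion: just an asset swap on bank balance sheets → 0.
Net: 360 + 0 + 55 + 0 = +$415 billion.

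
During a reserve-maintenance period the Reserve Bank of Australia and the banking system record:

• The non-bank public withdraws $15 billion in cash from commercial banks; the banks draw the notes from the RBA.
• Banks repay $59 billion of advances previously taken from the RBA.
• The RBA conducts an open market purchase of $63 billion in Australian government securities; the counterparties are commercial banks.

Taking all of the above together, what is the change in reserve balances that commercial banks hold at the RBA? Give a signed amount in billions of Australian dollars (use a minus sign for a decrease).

-$11 billion

Currency withdrawal $15 billion: banks swap reserves for currency → −$15B.
Discount-window repayment $59 billion: repayment is debited from reserves → −$59B.
OMO purchase (from banks) $63 billion: the RBA pays by crediting reserve accounts → +$63B.
Net: −15 − 59 + 63 = -$11 billion.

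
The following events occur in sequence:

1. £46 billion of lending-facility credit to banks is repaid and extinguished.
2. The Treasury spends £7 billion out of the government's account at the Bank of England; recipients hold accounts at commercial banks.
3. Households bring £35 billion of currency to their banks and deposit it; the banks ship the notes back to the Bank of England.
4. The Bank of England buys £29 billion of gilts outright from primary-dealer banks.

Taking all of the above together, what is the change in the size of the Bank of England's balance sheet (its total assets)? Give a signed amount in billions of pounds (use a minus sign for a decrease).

Discount-window repayment £46 billion: a Bank of England asset is shed → −£46B.
Government spending £7 billion: only the composition of liabilities changes → 0.
Currency deposit £35 billion: only the composition of liabilities changes → 0.
OMO purchase (from banks) £29 billion: a Bank of England asset is acquired → +£29B.
Net: −46 + 0 + 0 + 29 = -£17 billion.

-£17 billion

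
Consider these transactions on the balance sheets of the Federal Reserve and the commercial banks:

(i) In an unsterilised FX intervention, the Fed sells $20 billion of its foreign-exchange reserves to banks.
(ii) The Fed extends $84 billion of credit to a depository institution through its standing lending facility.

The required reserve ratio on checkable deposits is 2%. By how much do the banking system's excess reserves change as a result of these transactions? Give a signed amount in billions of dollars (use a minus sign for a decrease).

FX sale $20 billion: reserves −$20B, deposits 0.
Discount-window loan $84 billion: reserves +$84B, deposits 0.
Totals: Δreserves = +$64B, Δdeposits = 0.
Δrequired reserves = 2% × 0 = 0.
Δexcess reserves = Δreserves − Δrequired = +$64B − (0) = +$64 billion.

+$64 billion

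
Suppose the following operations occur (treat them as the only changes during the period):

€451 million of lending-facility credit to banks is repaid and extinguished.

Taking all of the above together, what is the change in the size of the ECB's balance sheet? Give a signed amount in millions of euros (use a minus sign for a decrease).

Discount-window repayment €451 million: an ECB asset is shed → −€451M.

-€451 million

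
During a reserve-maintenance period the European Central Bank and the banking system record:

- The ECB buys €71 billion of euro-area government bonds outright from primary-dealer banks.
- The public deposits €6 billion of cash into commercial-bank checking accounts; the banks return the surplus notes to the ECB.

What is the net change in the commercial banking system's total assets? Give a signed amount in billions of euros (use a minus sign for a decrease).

+€6 billion

ECB balance sheet:
  Assets:      Securities +€71B
  Liabilities: Bank reserves +€77B, Currency in circulation −€6B
Commercial banking system:
  Assets:      Reserves at CB +€77B, Securities −€71B
  Liabilities: Checkable deposits +€6B
Change in total bank assets = +€6 billion.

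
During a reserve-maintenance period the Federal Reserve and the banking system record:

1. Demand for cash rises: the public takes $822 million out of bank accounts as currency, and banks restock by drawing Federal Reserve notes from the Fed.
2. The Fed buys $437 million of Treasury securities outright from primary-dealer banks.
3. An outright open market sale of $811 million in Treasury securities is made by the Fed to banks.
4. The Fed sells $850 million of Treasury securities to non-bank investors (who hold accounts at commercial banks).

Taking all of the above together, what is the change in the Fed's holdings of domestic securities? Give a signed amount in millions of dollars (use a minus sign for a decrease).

Currency withdrawal $822 million: the Fed's securities portfolio is untouched → 0.
OMO purchase (from banks) $437 million: securities added to the Fed's portfolio → +$437M.
OMO sale (to banks) $811 million: securities removed from the Fed's portfolio → −$811M.
Asset sale (to non-banks) $850 million: securities removed from the Fed's portfolio → −$850M.
Net: 0 + 437 − 811 − 850 = -$1224 million.

-$1224 million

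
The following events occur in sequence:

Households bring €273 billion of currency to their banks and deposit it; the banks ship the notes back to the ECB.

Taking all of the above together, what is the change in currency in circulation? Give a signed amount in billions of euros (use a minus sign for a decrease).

-€273 billion

ECB balance sheet:
  Assets:      no change
  Liabilities: Bank reserves +€273B, Currency in circulation −€273B
So the change in currency in circulation is -€273 billion.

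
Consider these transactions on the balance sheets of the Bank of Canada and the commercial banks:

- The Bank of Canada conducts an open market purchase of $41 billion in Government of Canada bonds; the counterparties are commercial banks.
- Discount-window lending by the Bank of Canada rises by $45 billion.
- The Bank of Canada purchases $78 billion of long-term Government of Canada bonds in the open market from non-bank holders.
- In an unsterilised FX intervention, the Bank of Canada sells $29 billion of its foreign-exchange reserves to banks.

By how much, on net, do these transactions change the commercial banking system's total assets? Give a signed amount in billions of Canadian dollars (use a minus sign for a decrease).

OMO purchase (from banks) $41 billion: just an asset swap on bank balance sheets → 0.
Discount-window loan $45 billion: bank balance sheets expand → +$45B.
Asset purchase (from non-banks) $78 billion: bank balance sheets expand → +$78B.
FX sale $29 billion: just an asset swap on bank balance sheets → 0.
Net: 0 + 45 + 78 + 0 = +$123 billion.

+$123 billion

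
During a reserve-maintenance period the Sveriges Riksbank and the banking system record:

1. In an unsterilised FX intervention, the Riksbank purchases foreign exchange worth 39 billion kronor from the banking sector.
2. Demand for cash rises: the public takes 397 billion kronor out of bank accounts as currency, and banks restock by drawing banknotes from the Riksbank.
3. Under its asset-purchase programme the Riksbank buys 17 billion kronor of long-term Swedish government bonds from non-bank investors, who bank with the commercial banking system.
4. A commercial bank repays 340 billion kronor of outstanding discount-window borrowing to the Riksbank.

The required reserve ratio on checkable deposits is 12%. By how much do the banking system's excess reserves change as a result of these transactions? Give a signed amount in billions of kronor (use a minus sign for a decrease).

FX purchase 39 billion kronor: reserves +39B, deposits 0.
Currency withdrawal 397 billion kronor: reserves −397B, deposits −397B.
Asset purchase (from non-banks) 17 billion kronor: reserves +17B, deposits +17B.
Discount-window repayment 340 billion kronor: reserves −340B, deposits 0.
Totals: Δreserves = −681B, Δdeposits = −380B.
Δrequired reserves = 12% × −380B = −45.6B.
Δexcess reserves = Δreserves − Δrequired = −681B − (−45.6B) = -635.4 billion.

-635.4 billion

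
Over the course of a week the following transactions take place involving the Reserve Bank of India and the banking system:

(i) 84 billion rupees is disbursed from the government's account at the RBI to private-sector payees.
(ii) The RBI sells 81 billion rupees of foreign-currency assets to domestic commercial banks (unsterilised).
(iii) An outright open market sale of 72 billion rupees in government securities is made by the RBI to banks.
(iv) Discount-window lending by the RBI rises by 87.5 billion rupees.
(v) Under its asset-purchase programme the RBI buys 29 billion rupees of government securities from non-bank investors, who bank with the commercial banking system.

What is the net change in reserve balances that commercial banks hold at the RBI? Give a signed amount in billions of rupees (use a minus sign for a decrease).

+47.5 billion

Government spending 84 billion rupees: government payments flow into bank reserve accounts → +84B.
FX sale 81 billion rupees: the buying banks pay out of their reserve balances → −81B.
OMO sale (to banks) 72 billion rupees: the buying banks pay out of their reserve balances → −72B.
Discount-window loan 87.5 billion rupees: the loan is credited to the bank's reserve account → +87.5B.
Asset purchase (from non-banks) 29 billion rupees: the RBI pays by crediting reserve accounts → +29B.
Net: 84 − 81 − 72 + 87.5 + 29 = +47.5 billion.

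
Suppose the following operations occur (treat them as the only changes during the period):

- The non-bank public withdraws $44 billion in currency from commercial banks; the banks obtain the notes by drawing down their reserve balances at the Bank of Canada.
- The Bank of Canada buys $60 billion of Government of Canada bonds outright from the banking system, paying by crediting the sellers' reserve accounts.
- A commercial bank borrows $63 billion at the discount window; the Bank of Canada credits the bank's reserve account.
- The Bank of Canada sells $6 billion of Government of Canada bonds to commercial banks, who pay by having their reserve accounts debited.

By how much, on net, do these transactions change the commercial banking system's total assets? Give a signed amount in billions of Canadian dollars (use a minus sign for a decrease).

+$19 billion

Currency withdrawal $44 billion: bank balance sheets shrink → −$44B.
OMO purchase (from banks) $60 billion: just an asset swap on bank balance sheets → 0.
Discount-window loan $63 billion: bank balance sheets expand → +$63B.
OMO sale (to banks) $6 billion: just an asset swap on bank balance sheets → 0.
Net: −44 + 0 + 63 + 0 = +$19 billion.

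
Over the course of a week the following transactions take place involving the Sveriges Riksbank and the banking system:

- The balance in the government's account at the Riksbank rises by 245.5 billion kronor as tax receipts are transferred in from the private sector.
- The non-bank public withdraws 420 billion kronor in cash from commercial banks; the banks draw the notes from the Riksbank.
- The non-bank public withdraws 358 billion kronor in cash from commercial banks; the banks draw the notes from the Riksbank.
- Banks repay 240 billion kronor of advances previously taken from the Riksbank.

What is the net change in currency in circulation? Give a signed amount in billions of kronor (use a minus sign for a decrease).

+778 billion

Riksbank balance sheet:
  Assets:      Loans to banks −240B
  Liabilities: Bank reserves −1263.5B, Currency in circulation +778B, Government deposits +245.5B
Commercial banking system:
  Assets:      Reserves at CB −1263.5B
  Liabilities: Checkable deposits −1023.5B, Borrowings from CB −240B
So the change in currency in circulation is +778 billion.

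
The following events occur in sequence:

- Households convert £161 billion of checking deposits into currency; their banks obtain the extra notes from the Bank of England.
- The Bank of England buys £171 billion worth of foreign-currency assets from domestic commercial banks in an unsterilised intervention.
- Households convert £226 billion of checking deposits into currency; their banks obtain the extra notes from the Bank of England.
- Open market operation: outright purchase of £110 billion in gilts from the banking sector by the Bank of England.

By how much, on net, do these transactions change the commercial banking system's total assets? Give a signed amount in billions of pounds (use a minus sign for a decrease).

-£387 billion

Currency withdrawal £161 billion: bank balance sheets shrink → −£161B.
FX purchase £171 billion: just an asset swap on bank balance sheets → 0.
Currency withdrawal £226 billion: bank balance sheets shrink → −£226B.
OMO purchase (from banks) £110 billion: just an asset swap on bank balance sheets → 0.
Net: −161 + 0 − 226 + 0 = -£387 billion.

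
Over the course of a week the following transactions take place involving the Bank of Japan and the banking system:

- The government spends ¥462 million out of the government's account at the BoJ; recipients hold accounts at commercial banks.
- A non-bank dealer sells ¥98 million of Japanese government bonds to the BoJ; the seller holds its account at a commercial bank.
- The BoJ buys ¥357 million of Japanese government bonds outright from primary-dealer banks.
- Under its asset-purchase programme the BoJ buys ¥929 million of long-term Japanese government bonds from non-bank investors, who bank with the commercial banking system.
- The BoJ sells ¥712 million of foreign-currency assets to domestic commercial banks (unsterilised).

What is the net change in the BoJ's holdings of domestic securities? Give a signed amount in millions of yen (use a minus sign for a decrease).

BoJ balance sheet:
  Assets:      Securities +¥1384M, Foreign assets −¥712M
  Liabilities: Bank reserves +¥1134M, Government deposits −¥462M
Commercial banking system:
  Assets:      Reserves at CB +¥1134M, Securities −¥357M, Foreign assets +¥712M
  Liabilities: Checkable deposits +¥1489M
So the change in the BoJ's holdings of domestic securities is +¥1384 million.

+¥1384 million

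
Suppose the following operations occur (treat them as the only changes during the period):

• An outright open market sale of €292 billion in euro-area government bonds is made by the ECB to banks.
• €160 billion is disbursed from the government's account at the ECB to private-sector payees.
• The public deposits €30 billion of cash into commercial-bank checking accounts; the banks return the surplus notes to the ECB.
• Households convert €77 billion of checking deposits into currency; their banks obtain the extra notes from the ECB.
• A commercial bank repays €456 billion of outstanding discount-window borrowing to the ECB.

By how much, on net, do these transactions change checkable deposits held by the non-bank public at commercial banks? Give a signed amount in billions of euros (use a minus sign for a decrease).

+€113 billion

ECB balance sheet:
  Assets:      Securities −€292B, Loans to banks −€456B
  Liabilities: Bank reserves −€635B, Currency in circulation +€47B, Government deposits −€160B
Commercial banking system:
  Assets:      Reserves at CB −€635B, Securities +€292B
  Liabilities: Checkable deposits +€113B, Borrowings from CB −€456B
So the change in checkable deposits held by the non-bank public at commercial banks is +€113 billion.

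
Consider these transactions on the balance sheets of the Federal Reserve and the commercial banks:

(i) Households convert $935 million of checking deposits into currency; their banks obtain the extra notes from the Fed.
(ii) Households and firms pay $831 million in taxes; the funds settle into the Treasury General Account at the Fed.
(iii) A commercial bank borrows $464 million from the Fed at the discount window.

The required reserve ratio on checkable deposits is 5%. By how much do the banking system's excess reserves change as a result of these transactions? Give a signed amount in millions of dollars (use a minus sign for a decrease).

-$1213.7 million

Currency withdrawal $935 million: reserves −$935M, deposits −$935M.
Government account inflow $831 million: reserves −$831M, deposits −$831M.
Discount-window loan $464 million: reserves +$464M, deposits 0.
Totals: Δreserves = −$1302M, Δdeposits = −$1766M.
Δrequired reserves = 5% × −$1766M = −$88.3M.
Δexcess reserves = Δreserves − Δrequired = −$1302M − (−$88.3M) = -$1213.7 million.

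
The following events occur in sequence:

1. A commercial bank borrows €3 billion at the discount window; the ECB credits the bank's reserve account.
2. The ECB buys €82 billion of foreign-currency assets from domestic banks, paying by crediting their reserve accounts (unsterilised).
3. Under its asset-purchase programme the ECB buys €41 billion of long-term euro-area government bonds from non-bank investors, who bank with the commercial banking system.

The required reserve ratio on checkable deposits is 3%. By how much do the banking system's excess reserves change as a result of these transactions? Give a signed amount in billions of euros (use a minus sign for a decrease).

Discount-window loan €3 billion: reserves +€3B, deposits 0.
FX purchase €82 billion: reserves +€82B, deposits 0.
Asset purchase (from non-banks) €41 billion: reserves +€41B, deposits +€41B.
Totals: Δreserves = +€126B, Δdeposits = +€41B.
Δrequired reserves = 3% × +€41B = +€1.23B.
Δexcess reserves = Δreserves − Δrequired = +€126B − (+€1.23B) = +€124.77 billion.

+€124.77 billion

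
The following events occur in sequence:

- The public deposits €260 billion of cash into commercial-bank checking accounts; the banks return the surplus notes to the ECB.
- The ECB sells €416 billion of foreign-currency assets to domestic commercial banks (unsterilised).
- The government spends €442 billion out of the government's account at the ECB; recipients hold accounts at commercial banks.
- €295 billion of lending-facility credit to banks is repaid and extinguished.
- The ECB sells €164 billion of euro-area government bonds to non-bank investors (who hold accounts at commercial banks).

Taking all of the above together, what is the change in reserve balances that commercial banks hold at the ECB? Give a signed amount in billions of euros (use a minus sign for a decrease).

ECB balance sheet:
  Assets:      Securities −€164B, Loans to banks −€295B, Foreign assets −€416B
  Liabilities: Bank reserves −€173B, Currency in circulation −€260B, Government deposits −€442B
So the change in reserve balances that commercial banks hold at the ECB is -€173 billion.

-€173 billion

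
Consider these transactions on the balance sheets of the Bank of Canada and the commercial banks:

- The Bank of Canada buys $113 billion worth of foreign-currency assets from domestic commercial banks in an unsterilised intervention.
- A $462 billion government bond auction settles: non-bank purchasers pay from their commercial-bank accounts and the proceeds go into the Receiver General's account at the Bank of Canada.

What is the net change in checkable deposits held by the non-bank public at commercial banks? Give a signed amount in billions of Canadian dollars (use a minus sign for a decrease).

Bank of Canada balance sheet:
  Assets:      Foreign assets +$113B
  Liabilities: Bank reserves −$349B, Government deposits +$462B
Commercial banking system:
  Assets:      Reserves at CB −$349B, Foreign assets −$113B
  Liabilities: Checkable deposits −$462B
So the change in checkable deposits held by the non-bank public at commercial banks is -$462 billion.

-$462 billion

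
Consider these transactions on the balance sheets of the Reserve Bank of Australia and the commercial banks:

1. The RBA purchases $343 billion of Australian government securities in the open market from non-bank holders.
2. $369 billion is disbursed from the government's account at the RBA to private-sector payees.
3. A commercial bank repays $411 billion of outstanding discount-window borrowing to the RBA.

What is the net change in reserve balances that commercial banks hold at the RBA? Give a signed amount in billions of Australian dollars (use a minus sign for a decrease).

Asset purchase (from non-banks) $343 billion: the RBA pays by crediting reserve accounts → +$343B.
Government spending $369 billion: government payments flow into bank reserve accounts → +$369B.
Discount-window repayment $411 billion: repayment is debited from reserves → −$411B.
Net: 343 + 369 − 411 = +$301 billion.

+$301 billion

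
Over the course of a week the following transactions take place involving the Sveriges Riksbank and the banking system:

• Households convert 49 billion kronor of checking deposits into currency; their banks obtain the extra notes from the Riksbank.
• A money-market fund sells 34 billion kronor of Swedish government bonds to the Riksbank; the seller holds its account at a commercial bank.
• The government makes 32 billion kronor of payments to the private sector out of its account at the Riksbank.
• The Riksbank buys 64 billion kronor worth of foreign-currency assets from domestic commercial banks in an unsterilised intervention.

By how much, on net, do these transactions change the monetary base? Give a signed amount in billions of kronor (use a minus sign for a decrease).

Riksbank balance sheet:
  Assets:      Securities +34B, Foreign assets +64B
  Liabilities: Bank reserves +81B, Currency in circulation +49B, Government deposits −32B
Monetary base = currency + reserves: +49B + (+81B) = +130 billion.

+130 billion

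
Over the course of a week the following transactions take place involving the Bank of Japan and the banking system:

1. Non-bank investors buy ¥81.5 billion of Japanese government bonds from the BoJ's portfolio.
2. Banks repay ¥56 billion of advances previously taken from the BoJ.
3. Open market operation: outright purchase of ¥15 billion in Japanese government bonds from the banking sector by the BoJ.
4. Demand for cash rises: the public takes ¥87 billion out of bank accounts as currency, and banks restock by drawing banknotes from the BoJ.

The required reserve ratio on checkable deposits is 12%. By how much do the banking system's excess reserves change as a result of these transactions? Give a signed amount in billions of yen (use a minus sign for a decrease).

Asset sale (to non-banks) ¥81.5 billion: reserves −¥81.5B, deposits −¥81.5B.
Discount-window repayment ¥56 billion: reserves −¥56B, deposits 0.
OMO purchase (from banks) ¥15 billion: reserves +¥15B, deposits 0.
Currency withdrawal ¥87 billion: reserves −¥87B, deposits −¥87B.
Totals: Δreserves = −¥209.5B, Δdeposits = −¥168.5B.
Δrequired reserves = 12% × −¥168.5B = −¥20.22B.
Δexcess reserves = Δreserves − Δrequired = −¥209.5B − (−¥20.22B) = -¥189.28 billion.

-¥189.28 billion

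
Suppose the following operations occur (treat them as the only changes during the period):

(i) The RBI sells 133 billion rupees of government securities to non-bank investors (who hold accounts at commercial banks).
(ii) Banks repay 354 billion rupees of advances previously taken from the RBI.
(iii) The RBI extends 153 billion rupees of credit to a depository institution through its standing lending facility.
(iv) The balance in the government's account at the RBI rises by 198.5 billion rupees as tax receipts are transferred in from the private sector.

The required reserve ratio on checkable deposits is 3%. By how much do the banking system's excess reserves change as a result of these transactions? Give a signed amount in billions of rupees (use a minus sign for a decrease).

-522.555 billion

Asset sale (to non-banks) 133 billion rupees: reserves −133B, deposits −133B.
Discount-window repayment 354 billion rupees: reserves −354B, deposits 0.
Discount-window loan 153 billion rupees: reserves +153B, deposits 0.
Government account inflow 198.5 billion rupees: reserves −198.5B, deposits −198.5B.
Totals: Δreserves = −532.5B, Δdeposits = −331.5B.
Δrequired reserves = 3% × −331.5B = −9.945B.
Δexcess reserves = Δreserves − Δrequired = −532.5B − (−9.945B) = -522.555 billion.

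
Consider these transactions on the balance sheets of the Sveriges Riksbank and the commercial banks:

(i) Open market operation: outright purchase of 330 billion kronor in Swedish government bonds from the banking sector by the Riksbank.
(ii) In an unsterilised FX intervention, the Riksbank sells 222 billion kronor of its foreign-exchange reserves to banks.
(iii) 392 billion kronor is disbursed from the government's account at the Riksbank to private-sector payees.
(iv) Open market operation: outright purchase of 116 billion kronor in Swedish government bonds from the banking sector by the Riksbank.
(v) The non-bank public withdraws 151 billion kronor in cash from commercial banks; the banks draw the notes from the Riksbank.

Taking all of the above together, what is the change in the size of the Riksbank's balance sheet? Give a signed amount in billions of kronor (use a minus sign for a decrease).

+224 billion

OMO purchase (from banks) 330 billion kronor: a Riksbank asset is acquired → +330B.
FX sale 222 billion kronor: a Riksbank asset is shed → −222B.
Government spending 392 billion kronor: only the composition of liabilities changes → 0.
OMO purchase (from banks) 116 billion kronor: a Riksbank asset is acquired → +116B.
Currency withdrawal 151 billion kronor: only the composition of liabilities changes → 0.
Net: 330 − 222 + 0 + 116 + 0 = +224 billion.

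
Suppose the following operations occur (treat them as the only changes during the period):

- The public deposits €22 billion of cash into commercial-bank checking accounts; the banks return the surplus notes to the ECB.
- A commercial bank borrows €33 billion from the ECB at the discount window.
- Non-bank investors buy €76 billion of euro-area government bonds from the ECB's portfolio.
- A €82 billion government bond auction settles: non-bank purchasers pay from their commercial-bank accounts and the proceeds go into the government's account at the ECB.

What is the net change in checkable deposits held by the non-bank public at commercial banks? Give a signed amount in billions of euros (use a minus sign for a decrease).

Currency deposit €22 billion: non-bank counterparties' bank balances rise → +€22B.
Discount-window loan €33 billion: the counterparty is a bank, so public deposits are unchanged → 0.
Asset sale (to non-banks) €76 billion: non-bank counterparties' bank balances fall → −€76B.
Government account inflow €82 billion: non-bank counterparties' bank balances fall → −€82B.
Net: 22 + 0 − 76 − 82 = -€136 billion.

-€136 billion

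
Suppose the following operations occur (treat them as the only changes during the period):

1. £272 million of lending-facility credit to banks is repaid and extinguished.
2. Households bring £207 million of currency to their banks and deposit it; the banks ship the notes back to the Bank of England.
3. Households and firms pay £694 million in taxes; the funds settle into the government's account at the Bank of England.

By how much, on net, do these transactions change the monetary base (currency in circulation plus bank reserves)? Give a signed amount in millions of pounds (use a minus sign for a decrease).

Bank of England balance sheet:
  Assets:      Loans to banks −£272M
  Liabilities: Bank reserves −£759M, Currency in circulation −£207M, Government deposits +£694M
Monetary base = currency + reserves: −£207M + (−£759M) = -£966 million.

-£966 million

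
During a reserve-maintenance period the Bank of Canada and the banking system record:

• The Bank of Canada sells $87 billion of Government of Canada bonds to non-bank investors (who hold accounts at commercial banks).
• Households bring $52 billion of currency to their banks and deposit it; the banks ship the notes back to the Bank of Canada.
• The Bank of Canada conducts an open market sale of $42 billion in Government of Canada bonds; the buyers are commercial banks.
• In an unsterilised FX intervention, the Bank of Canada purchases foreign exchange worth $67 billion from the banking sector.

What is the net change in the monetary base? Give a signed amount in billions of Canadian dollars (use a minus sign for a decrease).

-$62 billion

Asset sale (to non-banks) $87 billion: Bank of Canada balance sheet contracts → −$87B.
Currency deposit $52 billion: just a shift between currency and reserves — both are base money → 0.
OMO sale (to banks) $42 billion: Bank of Canada balance sheet contracts → −$42B.
FX purchase $67 billion: Bank of Canada balance sheet expands → +$67B.
Net: −87 + 0 − 42 + 67 = -$62 billion.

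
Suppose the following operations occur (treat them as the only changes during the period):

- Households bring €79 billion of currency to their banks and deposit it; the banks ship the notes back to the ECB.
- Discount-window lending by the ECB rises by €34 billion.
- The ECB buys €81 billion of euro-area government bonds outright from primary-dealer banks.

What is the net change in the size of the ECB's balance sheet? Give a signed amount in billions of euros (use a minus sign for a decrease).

+€115 billion

ECB balance sheet:
  Assets:      Securities +€81B, Loans to banks +€34B
  Liabilities: Bank reserves +€194B, Currency in circulation −€79B
Change in total ECB assets = +€115 billion.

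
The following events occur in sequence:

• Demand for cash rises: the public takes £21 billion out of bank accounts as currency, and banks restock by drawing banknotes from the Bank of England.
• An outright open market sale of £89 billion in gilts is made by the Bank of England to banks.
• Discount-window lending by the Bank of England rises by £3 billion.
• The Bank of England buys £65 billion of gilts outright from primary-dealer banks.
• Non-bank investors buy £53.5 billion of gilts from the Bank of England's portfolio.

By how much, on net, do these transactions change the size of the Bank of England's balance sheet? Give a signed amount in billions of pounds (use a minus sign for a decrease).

Bank of England balance sheet:
  Assets:      Securities −£77.5B, Loans to banks +£3B
  Liabilities: Bank reserves −£95.5B, Currency in circulation +£21B
Change in total Bank of England assets = -£74.5 billion.

-£74.5 billion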